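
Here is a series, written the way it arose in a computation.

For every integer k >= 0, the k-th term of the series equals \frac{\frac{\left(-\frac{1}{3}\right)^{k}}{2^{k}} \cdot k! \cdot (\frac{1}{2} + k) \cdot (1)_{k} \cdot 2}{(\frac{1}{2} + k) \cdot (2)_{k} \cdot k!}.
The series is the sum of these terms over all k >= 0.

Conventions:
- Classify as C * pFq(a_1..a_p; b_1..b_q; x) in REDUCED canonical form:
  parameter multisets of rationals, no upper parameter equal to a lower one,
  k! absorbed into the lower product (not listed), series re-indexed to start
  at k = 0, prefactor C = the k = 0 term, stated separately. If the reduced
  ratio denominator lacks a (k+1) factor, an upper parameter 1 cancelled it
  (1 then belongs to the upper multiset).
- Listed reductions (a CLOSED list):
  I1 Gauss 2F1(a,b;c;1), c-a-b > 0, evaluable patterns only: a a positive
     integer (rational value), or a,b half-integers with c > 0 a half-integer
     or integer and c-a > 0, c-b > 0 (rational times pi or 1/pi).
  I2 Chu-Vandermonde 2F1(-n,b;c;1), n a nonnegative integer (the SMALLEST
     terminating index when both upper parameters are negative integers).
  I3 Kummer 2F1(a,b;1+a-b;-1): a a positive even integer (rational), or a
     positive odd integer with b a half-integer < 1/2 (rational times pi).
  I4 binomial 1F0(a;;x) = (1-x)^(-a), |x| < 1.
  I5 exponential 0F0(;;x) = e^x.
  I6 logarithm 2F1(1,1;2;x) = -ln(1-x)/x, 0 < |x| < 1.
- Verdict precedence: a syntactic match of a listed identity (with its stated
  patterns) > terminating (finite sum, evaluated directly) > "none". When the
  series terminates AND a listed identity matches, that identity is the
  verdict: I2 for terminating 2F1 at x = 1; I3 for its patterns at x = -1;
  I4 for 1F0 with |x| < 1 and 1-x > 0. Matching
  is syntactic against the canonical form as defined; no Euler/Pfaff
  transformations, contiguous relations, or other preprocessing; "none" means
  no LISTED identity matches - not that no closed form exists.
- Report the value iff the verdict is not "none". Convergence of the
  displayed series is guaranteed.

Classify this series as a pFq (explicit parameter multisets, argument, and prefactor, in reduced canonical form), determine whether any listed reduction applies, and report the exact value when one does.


Key step: from the first term 2: the two k-th powers (C = 2, x = -1/6) combine into one argument.
Term ratio: r(k) = -\frac{1}{6} * (k+1) (k+1) / [(k+2) (k+1)] - poly over poly, x = -\frac{1}{6} from leading terms; C = 2 at k = 0.

Classification (C = 2): 2F1 with upper {1, 1}, lower {2}, argument x = -\frac{1}{6}. Verdict: logarithm (I6) matches (the logarithm: parameters (1,1;2), x = -\frac{1}{6}). Exact value: 12 \cdot \ln\left(\frac{7}{6}\right).


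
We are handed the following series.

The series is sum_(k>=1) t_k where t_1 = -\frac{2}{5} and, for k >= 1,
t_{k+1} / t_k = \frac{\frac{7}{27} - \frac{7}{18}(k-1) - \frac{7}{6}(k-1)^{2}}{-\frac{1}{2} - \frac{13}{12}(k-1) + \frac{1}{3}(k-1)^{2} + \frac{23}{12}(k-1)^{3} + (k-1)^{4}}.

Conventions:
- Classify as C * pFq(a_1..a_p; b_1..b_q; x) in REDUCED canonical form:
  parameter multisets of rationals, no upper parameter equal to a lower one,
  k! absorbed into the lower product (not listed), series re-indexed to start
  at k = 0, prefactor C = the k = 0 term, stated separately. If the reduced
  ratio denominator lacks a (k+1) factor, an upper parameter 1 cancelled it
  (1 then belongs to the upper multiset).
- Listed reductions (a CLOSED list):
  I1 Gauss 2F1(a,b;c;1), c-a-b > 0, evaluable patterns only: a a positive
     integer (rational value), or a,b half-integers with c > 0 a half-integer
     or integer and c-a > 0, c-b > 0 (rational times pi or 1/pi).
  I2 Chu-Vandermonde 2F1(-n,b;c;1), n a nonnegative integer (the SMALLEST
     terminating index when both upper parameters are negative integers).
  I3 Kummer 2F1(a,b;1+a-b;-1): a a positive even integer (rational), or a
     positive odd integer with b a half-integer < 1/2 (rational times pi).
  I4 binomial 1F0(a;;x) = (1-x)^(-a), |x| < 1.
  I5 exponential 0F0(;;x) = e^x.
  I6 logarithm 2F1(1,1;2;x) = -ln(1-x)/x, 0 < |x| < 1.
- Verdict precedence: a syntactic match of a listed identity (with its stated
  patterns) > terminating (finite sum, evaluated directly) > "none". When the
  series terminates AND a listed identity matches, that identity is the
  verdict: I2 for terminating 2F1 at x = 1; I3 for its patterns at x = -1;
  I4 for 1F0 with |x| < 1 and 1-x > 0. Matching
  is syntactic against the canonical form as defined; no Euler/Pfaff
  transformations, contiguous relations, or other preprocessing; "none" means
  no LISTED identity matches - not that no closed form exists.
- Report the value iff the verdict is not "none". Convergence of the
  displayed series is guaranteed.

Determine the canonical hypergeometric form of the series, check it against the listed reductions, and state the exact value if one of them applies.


Canonical form: C = -\frac{2}{5} times 1F2 with upper {-\frac{1}{3}}, lower {-\frac{3}{4}, 1}, x = -\frac{7}{6}. Verdict: none - this 1F2 at x = -\frac{7}{6} matches no listed pattern, and upper {-\frac{1}{3}} holds no stopper.

Key observation: from the first term -\frac{2}{5}: the expanded ratio factors over Q; C = -2/5, x = -7/6, roots give parameters.
Consecutive-term ratio: r(k) = -\frac{7}{6} * (k-\frac{1}{3}) / [(k-\frac{3}{4}) (k+1) (k+1)] ; factor over Q: parameters, x = -\frac{7}{6}, and C = -\frac{2}{5}.


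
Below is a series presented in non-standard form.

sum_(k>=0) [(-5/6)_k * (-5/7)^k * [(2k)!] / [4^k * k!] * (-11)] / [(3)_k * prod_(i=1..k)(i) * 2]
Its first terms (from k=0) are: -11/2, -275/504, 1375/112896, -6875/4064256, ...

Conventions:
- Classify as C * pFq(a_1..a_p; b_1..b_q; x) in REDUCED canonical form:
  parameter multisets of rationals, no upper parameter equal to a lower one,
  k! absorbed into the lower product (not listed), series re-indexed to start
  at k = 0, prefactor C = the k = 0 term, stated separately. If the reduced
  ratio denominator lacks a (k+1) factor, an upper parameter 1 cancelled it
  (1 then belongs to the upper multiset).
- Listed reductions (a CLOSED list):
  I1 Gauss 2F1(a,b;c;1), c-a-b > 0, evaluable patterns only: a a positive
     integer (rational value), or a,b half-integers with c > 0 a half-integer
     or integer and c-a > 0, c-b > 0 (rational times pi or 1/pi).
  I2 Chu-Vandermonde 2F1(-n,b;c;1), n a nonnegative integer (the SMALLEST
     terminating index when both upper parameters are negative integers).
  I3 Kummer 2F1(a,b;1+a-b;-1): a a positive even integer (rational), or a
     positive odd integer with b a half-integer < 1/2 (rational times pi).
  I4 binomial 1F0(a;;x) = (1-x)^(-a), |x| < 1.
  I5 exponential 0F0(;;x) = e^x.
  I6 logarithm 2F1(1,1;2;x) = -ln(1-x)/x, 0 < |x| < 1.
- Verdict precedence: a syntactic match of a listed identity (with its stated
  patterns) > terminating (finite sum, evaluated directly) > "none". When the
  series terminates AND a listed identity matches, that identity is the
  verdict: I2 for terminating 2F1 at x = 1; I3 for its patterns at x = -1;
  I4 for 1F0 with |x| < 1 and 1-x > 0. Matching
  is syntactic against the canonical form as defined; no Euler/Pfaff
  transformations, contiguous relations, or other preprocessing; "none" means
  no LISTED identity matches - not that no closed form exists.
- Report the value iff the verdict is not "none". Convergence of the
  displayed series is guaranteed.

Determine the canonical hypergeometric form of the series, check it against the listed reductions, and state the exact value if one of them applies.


This is -11/2 * 2F1(-5/6, 1/2; 3; -5/7) in reduced canonical form. Verdict: none (x = -5/7): each listed identity misses the multisets {-5/6, 1/2} ; {3}.

Key observation: t_0 = -11/2 here, and the constant factors (C = -11/2) combine into one prefactor.
Adjacent-term ratio: r(k) = (-5/7) * (k-5/6) (k+1/2) / [(k+3) (k+1)] ; factor over Q: parameters, x = (-5/7), and C = -11/2.


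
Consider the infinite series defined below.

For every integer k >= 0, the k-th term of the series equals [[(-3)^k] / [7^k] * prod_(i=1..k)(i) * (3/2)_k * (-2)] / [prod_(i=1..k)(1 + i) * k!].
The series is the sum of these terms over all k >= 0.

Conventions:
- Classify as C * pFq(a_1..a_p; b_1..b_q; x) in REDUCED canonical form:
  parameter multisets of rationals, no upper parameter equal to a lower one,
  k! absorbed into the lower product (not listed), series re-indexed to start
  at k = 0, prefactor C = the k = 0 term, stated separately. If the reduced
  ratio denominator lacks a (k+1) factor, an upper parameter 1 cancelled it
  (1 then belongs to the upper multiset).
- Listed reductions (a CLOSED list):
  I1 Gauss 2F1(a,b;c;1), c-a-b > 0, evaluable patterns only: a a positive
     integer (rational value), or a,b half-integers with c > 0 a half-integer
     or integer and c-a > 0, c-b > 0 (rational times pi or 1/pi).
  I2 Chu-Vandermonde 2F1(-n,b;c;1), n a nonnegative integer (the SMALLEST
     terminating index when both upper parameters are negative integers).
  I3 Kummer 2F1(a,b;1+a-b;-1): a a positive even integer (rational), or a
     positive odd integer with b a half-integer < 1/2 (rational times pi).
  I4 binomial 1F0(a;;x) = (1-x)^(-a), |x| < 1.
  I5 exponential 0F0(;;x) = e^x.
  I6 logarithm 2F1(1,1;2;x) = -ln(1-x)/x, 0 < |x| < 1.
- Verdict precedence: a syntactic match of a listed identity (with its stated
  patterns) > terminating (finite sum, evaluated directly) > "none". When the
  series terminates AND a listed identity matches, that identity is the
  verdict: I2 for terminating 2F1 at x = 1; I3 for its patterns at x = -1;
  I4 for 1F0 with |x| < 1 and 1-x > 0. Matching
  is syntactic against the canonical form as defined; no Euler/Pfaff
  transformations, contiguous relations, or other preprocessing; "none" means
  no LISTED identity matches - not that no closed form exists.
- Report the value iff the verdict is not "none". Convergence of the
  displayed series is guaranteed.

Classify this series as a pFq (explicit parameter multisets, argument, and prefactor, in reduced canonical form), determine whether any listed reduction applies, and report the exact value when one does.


x = -3/7 here; the reduced form reads 2F1, upper {1, 3/2}, lower {2}, C = -2. Verdict: none. A 2F1 with upper {1, 3/2} fits none of I1-I6 at x = -3/7; the sum runs forever.

First insight: t_0 = -2 here, and the two geometric factors (prefactor -2) combine into one argument.
Term ratio: r(k) = (-3/7) * (k+1) (k+3/2) / [(k+2) (k+1)] - rational; roots negated = parameters, x = (-3/7), C = -2.


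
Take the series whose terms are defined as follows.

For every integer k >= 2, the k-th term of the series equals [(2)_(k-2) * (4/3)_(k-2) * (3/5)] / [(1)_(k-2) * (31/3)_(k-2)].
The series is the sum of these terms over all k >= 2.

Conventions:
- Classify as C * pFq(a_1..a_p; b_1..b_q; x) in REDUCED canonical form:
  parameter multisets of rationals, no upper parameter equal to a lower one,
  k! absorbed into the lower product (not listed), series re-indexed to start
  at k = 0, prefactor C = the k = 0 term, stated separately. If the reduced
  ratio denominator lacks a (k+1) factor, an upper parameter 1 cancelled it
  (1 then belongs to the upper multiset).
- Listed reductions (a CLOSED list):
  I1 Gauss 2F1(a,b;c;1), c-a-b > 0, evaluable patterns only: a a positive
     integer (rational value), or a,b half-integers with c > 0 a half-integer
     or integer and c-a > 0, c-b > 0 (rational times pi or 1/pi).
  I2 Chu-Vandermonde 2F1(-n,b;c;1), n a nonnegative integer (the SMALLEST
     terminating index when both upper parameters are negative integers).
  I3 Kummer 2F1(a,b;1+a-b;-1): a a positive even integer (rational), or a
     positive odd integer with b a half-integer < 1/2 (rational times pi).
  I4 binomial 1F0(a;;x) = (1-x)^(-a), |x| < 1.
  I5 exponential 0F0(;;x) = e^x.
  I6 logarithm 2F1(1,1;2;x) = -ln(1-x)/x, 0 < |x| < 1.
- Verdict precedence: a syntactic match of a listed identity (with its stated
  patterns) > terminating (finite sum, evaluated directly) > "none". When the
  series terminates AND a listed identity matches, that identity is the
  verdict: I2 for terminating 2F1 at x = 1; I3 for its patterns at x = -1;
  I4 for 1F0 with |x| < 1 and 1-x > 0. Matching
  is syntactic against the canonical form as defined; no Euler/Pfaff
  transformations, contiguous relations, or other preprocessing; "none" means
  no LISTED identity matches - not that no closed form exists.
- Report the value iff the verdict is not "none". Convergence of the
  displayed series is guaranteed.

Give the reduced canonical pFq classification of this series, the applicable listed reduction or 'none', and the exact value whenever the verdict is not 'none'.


The tell: x = 1 and (1)_k (prefactor 3/5) is k! itself.
Consecutive-term ratio: r(k) = 1 * (k+4/3) (k+2) / [(k+31/3) (k+1)] - poly over poly, x = 1 from leading terms; C = 3/5 at k = 0.

With C = 3/5: the canonical form is 2F1(4/3, 2; 31/3; 1). Verdict: this is the Gauss summation I1 (x = 1: the Gamma ratio telescopes since c-a-b = 7 > 0 and a = 2 in Z>0). Hence: 5/6.


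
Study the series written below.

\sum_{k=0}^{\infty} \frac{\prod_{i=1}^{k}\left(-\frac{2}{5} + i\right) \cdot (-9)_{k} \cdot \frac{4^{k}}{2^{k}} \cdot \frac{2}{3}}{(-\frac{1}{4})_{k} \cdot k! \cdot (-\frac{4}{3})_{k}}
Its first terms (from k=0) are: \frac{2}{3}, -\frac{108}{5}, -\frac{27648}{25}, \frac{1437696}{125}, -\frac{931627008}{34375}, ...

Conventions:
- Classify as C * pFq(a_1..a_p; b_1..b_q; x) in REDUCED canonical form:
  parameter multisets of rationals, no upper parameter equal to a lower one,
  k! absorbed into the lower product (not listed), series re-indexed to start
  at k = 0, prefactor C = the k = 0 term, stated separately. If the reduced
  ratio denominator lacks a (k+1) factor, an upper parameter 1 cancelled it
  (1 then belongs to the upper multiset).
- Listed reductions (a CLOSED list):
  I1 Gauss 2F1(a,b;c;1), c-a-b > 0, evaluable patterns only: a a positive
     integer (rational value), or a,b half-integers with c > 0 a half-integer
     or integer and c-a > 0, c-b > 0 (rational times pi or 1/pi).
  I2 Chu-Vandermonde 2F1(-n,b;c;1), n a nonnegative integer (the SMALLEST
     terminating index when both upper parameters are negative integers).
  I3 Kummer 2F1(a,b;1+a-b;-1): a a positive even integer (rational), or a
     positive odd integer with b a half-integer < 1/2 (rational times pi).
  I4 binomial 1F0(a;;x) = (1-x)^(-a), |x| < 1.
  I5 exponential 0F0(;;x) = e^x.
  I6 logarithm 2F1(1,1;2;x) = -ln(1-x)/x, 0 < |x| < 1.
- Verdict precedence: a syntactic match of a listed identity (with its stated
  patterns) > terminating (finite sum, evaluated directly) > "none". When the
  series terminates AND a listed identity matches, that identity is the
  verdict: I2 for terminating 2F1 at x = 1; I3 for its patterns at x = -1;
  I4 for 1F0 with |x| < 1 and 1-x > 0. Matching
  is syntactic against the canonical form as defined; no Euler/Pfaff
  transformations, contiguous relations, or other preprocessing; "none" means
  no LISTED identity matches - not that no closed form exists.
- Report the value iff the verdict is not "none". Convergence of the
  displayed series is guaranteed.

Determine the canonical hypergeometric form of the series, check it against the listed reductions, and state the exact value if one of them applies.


The tell: with t_0 = \frac{2}{3}, the two k-th powers (C = 2/3, x = 2) combine into one argument.
Ratio: r(k) = 2 * (k-9) (k+\frac{3}{5}) / [(k-\frac{4}{3}) (k-\frac{1}{4}) (k+1)] - rational; roots negated = parameters, x = 2, C = \frac{2}{3}.

Classification (C = \frac{2}{3}): 2F2 with upper {-9, \frac{3}{5}}, lower {-\frac{4}{3}, -\frac{1}{4}}, argument x = 2. Verdict: terminating at k = 9: the factor (-9)_k kills every later term; summing the 10 survivors is exact. Value: -\frac{2762692173310549526}{6211677978515625}.


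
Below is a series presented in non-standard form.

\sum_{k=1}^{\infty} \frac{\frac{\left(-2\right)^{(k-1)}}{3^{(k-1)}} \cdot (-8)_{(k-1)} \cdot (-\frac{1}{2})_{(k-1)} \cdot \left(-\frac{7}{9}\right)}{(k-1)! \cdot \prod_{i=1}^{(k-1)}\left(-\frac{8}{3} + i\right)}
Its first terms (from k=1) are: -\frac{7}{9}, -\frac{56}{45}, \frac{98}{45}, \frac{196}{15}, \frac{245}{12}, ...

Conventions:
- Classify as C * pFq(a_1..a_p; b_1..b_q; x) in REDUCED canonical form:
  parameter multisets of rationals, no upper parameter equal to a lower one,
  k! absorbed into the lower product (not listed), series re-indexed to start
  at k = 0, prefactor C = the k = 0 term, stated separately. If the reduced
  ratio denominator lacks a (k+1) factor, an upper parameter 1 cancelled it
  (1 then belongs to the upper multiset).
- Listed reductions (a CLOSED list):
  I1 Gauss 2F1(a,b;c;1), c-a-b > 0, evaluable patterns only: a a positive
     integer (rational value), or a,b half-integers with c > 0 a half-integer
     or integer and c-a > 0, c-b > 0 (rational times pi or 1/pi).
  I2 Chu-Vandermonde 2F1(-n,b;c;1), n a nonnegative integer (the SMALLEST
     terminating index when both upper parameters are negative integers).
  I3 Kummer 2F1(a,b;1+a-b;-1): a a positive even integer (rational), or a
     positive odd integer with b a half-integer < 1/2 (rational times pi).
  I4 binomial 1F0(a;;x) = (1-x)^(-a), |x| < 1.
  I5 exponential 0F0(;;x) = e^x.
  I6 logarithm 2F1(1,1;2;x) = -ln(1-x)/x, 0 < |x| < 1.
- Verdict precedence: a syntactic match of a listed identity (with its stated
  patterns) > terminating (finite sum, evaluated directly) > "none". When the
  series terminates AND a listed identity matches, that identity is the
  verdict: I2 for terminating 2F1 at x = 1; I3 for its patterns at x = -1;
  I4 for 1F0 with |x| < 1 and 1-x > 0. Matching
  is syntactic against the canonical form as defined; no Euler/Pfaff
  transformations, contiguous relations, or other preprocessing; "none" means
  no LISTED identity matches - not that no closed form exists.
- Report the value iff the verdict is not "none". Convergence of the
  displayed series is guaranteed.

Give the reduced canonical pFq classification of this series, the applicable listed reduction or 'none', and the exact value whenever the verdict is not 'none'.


Prefactor -\frac{7}{9}, argument -\frac{2}{3}: 2F1 with upper {-8, -\frac{1}{2}} over lower {-\frac{5}{3}}. Verdict: terminating - upper -8 stops the sum at k = 8; the 9 terms are added exactly. Value: \frac{1775543}{29952}.

Key step: with t_0 = -\frac{7}{9}, the lower running product (C = -7/9, x = -2/3) is a rising factorial.
Ratio: r(k) = -\frac{2}{3} * (k-8) (k-\frac{1}{2}) / [(k-\frac{5}{3}) (k+1)] - rational; roots negated = parameters, x = -\frac{2}{3}, C = -\frac{7}{9}.


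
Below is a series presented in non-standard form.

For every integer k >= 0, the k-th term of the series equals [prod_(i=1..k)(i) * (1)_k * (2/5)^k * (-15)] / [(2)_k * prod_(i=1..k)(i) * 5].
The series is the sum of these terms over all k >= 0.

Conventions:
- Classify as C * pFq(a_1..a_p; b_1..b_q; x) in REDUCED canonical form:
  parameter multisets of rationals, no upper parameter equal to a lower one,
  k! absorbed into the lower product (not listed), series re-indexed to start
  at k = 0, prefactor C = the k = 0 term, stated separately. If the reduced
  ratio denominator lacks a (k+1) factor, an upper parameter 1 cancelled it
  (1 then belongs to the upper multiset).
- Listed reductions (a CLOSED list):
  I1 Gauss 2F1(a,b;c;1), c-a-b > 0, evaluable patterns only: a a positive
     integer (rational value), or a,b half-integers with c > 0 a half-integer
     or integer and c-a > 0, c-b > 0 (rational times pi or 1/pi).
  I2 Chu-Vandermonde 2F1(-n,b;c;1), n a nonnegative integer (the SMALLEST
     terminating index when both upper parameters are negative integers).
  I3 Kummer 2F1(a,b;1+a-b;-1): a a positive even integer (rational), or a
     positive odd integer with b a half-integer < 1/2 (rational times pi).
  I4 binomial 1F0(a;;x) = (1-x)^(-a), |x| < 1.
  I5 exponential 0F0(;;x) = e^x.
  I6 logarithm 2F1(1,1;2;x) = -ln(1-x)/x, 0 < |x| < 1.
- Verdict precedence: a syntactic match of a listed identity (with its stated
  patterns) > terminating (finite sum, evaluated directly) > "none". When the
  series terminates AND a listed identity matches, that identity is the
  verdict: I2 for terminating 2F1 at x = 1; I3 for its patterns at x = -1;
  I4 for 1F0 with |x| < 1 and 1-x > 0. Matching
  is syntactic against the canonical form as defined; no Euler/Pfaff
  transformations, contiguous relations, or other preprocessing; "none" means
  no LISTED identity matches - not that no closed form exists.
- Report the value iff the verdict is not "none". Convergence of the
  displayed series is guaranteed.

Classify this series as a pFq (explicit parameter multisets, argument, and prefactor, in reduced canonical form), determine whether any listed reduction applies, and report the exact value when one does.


Prefactor -3, argument 2/5: 2F1 with upper {1, 1} over lower {2}. Verdict: the I6 logarithm reduction applies (the logarithm: parameters (1,1;2), x = 2/5). Sum: (15/2) * ln(3/5).

Key step: from the first term -3: the product of the first k integers (C = -3) is k!.
Term ratio: r(k) = (2/5) * (k+1) (k+1) / [(k+2) (k+1)] ; factor over Q: parameters, x = (2/5), and C = -3.


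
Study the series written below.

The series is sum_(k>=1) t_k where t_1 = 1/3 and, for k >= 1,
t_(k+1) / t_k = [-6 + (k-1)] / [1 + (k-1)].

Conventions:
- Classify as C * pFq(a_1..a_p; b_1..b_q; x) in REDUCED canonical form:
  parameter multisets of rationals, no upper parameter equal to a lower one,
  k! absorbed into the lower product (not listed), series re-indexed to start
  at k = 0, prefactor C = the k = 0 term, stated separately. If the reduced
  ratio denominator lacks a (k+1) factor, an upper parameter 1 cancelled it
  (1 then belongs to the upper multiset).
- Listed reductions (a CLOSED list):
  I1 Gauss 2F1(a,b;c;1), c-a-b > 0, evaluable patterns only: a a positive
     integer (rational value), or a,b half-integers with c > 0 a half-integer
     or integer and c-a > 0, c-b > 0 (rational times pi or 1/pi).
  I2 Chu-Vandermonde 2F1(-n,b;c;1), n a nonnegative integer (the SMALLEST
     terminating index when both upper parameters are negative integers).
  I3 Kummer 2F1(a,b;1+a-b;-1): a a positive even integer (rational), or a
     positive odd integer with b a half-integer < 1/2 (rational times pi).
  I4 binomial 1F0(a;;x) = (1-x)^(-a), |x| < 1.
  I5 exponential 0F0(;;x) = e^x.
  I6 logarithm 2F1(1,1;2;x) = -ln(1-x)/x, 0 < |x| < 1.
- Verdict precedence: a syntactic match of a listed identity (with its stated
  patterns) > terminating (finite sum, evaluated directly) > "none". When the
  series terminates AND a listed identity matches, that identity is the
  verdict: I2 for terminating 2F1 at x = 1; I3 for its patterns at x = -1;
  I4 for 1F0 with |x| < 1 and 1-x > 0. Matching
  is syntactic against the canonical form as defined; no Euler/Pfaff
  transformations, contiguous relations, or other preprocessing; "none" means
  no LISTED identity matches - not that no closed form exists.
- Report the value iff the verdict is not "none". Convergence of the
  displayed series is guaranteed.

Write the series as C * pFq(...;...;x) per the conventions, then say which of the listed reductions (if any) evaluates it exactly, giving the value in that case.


Canonical form: C = 1/3 times 1F0 with upper {-6}, lower {-}, x = 1. Verdict: terminating at k = 6: the factor (-6)_k kills every later term; summing the 7 survivors is exact. Its exact value is 0.

The tell: x = 1 and factor the ratio over Q (C = 1/3, x = 1): negated roots = parameters.
Adjacent-term ratio: r(k) = 1 * (k-6) / [(k+1)] - poly over poly, x = 1 from leading terms; C = 1/3 at k = 0.


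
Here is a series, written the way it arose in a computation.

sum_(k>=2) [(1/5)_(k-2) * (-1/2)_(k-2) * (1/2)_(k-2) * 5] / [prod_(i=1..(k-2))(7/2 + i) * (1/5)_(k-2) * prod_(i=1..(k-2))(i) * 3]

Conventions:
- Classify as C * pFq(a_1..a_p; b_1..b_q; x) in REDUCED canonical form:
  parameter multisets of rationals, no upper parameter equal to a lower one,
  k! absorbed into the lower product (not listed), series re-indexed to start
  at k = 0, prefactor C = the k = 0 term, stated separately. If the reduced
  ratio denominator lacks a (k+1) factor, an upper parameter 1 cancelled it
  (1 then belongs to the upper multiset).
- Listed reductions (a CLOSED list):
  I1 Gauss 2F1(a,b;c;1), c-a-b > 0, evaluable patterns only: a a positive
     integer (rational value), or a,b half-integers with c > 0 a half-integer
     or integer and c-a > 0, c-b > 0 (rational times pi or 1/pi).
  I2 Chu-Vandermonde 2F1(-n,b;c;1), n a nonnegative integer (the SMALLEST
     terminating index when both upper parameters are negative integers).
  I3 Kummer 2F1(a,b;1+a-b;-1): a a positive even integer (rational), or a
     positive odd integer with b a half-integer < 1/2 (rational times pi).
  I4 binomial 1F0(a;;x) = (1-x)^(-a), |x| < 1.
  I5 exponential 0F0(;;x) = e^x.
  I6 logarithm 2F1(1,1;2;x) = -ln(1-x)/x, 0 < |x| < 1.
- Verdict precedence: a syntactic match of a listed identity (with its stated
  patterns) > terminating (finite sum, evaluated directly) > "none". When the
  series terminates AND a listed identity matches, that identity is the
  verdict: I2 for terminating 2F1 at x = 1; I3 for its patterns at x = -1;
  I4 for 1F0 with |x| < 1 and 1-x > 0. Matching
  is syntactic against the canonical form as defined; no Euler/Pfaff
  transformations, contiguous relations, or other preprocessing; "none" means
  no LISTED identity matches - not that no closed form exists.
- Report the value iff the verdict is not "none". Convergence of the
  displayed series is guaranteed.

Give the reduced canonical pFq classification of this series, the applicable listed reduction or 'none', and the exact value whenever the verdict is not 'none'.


With C = 5/3: the canonical form is 2F1(-1/2, 1/2; 9/2; 1). Verdict (x = 1): the half-integer Gauss pattern (I1) applies (x = 1; upper {-1/2, 1/2} half-integers, c = 9/2 in the evaluable pattern). Its exact value is (6125/12288) * pi.

Key step: t_0 being 5/3, the product of the first k integers (prefactor 5/3) is k!.
Ratio: r(k) = 1 * (k-1/2) (k+1/2) / [(k+9/2) (k+1)] - rational in k, leading ratio 1; with t_0 = 5/3, classification follows.


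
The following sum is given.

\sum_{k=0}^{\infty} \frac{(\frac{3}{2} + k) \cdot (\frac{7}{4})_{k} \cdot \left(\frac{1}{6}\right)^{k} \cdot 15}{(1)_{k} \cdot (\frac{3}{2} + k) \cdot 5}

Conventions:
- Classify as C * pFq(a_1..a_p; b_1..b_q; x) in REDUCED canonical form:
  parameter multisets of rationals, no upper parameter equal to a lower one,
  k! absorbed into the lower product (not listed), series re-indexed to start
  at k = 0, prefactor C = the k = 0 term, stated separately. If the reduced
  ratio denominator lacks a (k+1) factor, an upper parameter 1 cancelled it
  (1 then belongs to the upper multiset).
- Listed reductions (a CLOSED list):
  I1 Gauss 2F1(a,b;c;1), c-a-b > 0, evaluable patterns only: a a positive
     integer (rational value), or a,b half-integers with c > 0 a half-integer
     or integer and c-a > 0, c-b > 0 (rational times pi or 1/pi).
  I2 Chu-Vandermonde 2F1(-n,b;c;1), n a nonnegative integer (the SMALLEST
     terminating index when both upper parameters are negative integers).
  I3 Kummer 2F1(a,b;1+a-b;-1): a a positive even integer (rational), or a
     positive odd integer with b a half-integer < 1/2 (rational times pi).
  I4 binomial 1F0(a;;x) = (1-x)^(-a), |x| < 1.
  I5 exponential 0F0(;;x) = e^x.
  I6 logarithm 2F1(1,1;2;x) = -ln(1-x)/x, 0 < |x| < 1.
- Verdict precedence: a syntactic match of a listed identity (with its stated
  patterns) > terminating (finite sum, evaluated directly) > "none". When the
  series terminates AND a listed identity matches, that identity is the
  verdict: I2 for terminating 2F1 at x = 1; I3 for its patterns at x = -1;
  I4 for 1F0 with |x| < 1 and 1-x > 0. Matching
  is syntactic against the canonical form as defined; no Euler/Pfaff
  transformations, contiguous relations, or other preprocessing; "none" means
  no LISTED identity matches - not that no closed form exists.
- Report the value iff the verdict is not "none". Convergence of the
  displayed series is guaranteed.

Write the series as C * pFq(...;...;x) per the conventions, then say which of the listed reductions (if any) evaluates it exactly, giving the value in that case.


Canonical form: C = 3 times 1F0 with upper {\frac{7}{4}}, lower {-}, x = \frac{1}{6}. Verdict at x = \frac{1}{6}: binomial (I4) matches (the 1F0 binomial series: exponent -7/4, x = \frac{1}{6}). Sum: 3 \cdot \left(\frac{5}{6}\right)^{-\frac{7}{4}}.

Key observation: from the first term 3: the factor k + 3/2 cancels (top and bottom), leaving prefactor 3.
Adjacent-term ratio: r(k) = \frac{1}{6} * (k+\frac{7}{4}) / [(k+1)] - rational in k. x = \frac{1}{6}; t_0 = 3; negate the roots.


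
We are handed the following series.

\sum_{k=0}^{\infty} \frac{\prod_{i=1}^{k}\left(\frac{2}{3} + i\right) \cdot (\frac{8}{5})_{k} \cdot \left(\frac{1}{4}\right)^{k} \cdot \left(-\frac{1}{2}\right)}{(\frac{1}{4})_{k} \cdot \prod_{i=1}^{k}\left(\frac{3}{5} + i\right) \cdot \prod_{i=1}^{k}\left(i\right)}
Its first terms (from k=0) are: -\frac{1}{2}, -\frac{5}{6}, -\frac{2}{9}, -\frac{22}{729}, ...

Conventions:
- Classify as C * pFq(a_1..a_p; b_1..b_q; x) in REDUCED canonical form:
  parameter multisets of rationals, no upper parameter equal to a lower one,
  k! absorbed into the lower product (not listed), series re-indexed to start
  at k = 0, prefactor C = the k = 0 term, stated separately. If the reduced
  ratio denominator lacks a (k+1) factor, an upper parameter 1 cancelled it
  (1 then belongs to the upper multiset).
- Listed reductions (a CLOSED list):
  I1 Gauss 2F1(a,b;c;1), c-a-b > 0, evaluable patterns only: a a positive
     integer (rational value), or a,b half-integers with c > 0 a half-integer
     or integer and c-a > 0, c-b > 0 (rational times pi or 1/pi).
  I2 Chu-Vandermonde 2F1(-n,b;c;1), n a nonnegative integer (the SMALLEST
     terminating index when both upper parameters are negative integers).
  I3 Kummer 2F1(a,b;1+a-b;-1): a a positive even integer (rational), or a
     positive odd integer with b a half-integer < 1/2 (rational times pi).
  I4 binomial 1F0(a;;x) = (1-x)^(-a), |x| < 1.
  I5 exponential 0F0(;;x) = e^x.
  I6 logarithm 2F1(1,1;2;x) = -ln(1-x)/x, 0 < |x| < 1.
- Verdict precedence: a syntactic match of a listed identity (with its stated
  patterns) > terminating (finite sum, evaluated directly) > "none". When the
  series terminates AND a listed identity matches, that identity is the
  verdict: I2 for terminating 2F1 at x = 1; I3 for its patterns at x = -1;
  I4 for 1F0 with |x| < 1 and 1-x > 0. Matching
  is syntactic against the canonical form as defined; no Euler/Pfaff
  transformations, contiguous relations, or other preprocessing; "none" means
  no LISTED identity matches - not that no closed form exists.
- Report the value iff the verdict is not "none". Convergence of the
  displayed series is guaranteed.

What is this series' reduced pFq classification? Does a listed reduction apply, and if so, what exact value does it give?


With C = -\frac{1}{2}: the canonical form is 1F1(\frac{5}{3}; \frac{1}{4}; \frac{1}{4}). Verdict: no listed reduction: x = \frac{1}{4} and upper {\frac{5}{3}} fail every I1-I6 pattern.

The tell: from the first term -\frac{1}{2}: the parameter 8/5 appears in both the upper and lower lists and cancels.
Ratio: r(k) = \frac{1}{4} * (k+\frac{5}{3}) / [(k+\frac{1}{4}) (k+1)] - poly over poly, x = \frac{1}{4} from leading terms; C = -\frac{1}{2} at k = 0.


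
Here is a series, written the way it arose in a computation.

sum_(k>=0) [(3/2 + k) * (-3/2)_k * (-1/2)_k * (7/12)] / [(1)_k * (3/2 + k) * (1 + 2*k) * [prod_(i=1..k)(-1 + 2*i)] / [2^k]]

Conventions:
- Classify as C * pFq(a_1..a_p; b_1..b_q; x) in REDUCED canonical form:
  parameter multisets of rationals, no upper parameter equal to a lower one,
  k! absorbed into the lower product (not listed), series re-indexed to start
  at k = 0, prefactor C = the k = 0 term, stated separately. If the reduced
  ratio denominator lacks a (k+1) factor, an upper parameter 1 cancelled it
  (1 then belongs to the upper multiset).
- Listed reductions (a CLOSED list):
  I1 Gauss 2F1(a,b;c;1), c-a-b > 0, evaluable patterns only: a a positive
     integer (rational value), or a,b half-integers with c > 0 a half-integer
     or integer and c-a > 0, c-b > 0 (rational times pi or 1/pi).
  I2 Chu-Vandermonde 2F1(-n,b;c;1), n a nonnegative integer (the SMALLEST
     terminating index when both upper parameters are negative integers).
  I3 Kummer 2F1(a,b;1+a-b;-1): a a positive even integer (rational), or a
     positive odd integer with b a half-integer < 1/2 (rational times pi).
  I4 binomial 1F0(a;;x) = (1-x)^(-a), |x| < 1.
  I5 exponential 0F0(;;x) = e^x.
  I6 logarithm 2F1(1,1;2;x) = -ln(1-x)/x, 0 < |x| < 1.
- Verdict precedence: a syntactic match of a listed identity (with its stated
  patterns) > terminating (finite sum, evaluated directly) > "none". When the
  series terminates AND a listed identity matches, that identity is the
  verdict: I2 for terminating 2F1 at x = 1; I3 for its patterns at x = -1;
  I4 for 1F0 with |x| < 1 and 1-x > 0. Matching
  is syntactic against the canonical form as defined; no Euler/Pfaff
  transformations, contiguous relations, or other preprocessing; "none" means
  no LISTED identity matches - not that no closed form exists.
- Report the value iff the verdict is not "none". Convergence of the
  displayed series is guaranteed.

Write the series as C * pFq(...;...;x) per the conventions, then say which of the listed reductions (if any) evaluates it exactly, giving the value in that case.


The tell: with t_0 = 7/12, k + 3/2 divides numerator and denominator alike; C = 7/12 after cancelling.
Adjacent-term ratio: r(k) = 1 * (k-3/2) (k-1/2) / [(k+3/2) (k+1)] - rational in k, leading ratio 1; with t_0 = 7/12, classification follows.

Prefactor 7/12, argument 1: 2F1 with upper {-3/2, -1/2} over lower {3/2}. Verdict at x = 1: the half-integer Gauss pattern (I1) matches (x = 1; upper {-3/2, -1/2} half-integers, c = 3/2 in the evaluable pattern). Value: (35/128) * pi.


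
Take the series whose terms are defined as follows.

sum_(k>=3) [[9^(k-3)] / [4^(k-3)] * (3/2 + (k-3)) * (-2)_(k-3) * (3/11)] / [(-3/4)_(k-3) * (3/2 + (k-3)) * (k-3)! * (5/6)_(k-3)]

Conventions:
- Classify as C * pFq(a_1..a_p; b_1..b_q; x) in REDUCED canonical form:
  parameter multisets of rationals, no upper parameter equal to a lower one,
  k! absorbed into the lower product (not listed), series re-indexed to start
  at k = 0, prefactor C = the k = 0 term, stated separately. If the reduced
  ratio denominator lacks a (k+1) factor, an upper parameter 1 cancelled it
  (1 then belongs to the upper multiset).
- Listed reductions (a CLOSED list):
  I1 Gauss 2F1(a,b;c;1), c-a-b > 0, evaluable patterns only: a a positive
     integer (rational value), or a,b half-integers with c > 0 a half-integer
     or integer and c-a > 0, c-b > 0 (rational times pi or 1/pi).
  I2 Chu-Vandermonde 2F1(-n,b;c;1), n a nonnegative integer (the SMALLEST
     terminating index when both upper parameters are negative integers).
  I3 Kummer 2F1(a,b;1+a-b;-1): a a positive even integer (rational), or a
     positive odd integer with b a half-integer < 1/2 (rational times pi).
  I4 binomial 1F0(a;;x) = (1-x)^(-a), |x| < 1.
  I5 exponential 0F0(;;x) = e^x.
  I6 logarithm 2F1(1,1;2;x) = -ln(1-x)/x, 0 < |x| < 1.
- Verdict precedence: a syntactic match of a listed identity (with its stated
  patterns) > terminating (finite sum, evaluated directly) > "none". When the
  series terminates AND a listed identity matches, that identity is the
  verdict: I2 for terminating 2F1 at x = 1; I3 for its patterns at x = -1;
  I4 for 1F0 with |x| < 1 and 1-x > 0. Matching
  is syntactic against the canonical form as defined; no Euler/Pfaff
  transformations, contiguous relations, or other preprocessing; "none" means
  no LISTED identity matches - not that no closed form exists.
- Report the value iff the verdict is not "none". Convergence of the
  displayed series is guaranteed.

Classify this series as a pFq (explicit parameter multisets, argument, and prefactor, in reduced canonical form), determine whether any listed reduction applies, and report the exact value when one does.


Canonical form: C = 3/11 times 1F2 with upper {-2}, lower {-3/4, 5/6}, x = 9/4. Verdict: terminating. With -2 upstairs the series is a 3-term polynomial sum; evaluated term by term. Hence: -1563/605.

The tell: with t_0 = 3/11, the two geometric factors (C = 3/11) combine into one argument.
Ratio: r(k) = (9/4) * (k-2) / [(k-3/4) (k+5/6) (k+1)] - rational in k, leading ratio (9/4); with t_0 = 3/11, classification follows.


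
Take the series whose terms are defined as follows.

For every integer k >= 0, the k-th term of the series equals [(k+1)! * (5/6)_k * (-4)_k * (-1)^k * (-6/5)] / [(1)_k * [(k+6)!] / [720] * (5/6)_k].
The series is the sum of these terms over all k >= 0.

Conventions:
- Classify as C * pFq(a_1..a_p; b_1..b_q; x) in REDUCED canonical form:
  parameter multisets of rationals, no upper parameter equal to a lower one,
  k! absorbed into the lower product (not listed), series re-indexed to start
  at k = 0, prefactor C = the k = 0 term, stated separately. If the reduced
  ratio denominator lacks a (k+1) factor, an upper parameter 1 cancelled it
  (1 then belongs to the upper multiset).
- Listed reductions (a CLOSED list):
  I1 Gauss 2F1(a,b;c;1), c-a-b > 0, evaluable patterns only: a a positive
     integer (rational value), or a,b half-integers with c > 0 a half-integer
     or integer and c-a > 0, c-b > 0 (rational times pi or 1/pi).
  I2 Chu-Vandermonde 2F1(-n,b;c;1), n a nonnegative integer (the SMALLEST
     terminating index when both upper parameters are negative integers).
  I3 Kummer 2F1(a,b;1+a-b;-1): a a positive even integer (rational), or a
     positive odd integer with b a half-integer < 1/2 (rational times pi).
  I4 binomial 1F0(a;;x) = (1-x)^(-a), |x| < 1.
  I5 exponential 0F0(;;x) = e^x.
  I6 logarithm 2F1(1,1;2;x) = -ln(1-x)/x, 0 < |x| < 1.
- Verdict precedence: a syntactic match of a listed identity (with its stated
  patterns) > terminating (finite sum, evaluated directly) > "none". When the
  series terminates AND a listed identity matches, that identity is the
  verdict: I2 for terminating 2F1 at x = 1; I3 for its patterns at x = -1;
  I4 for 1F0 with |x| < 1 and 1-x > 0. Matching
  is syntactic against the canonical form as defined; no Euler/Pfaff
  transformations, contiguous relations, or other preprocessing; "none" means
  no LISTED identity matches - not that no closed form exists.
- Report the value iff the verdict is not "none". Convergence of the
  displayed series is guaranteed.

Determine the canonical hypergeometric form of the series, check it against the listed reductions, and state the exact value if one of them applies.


First insight: from the first term -6/5: (1)_k (C = -6/5, x = -1) is k! itself.
Adjacent-term ratio: r(k) = (-1) * (k-4) (k+2) / [(k+7) (k+1)] - rational in k. x = (-1); t_0 = -6/5; negate the roots.

x = -1 here; the reduced form reads 2F1, upper {-4, 2}, lower {7}, C = -6/5. Verdict: Kummer's theorem (I3) applies (x = -1; c = 7 equals 1+a-b for upper {-4, 2}: listed pattern). Value: -18/5.


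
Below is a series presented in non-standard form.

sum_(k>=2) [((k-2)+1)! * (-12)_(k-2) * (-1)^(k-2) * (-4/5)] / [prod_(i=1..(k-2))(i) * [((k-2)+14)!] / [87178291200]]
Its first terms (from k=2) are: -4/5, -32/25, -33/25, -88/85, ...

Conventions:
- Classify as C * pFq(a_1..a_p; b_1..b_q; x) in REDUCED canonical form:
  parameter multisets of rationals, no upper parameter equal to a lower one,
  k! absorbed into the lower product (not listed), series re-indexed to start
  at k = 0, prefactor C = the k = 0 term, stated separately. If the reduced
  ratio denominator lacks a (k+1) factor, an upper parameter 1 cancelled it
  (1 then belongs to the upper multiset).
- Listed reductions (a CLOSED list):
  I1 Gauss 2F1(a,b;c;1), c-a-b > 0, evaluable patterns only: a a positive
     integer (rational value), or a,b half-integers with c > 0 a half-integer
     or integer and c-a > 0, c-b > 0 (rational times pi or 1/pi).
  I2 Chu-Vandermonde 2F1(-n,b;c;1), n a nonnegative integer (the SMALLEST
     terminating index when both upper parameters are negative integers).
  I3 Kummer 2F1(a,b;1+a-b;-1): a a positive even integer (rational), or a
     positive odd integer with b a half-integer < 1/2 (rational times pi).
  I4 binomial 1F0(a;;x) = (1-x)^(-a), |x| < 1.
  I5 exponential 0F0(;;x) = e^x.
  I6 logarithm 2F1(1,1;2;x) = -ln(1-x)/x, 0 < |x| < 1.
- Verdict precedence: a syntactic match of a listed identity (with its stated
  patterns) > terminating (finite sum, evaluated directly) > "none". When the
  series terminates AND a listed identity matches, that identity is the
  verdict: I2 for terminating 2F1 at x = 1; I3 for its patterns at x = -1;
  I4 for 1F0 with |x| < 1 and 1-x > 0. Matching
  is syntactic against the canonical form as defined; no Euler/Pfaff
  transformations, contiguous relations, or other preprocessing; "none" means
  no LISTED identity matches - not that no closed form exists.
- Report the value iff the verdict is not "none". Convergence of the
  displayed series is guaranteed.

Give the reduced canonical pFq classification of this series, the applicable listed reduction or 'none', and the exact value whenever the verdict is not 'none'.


x = -1 here; the reduced form reads 2F1, upper {-12, 2}, lower {15}, C = -4/5. Verdict (x = -1): the Kummer evaluation I3 applies (x = -1; c = 15 equals 1+a-b for upper {-12, 2}: listed pattern). Hence: -28/5.

Key observation: x = (-1) and the denominator's factorial ratio (C = -4/5, x = -1) is a lower Pochhammer.
Ratio: r(k) = (-1) * (k-12) (k+2) / [(k+15) (k+1)] - rational in k. x = (-1); t_0 = -4/5; negate the roots.
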